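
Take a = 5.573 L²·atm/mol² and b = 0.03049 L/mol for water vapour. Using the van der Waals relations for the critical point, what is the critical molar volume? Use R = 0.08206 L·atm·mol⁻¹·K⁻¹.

For a van der Waals gas, V_m,c = 3b.
V_m,c = 3×0.03049 = 0.09147 L/mol

V_m,c ≈ 0.09147 L/mol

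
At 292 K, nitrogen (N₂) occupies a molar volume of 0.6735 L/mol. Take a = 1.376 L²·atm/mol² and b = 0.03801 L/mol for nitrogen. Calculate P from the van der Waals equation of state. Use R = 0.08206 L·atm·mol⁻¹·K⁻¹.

P = RT/(V_m − b) − a/V_m²
RT/(V_m − b) = (0.08206)(292)/(0.6735 − 0.03801) = 23.962/0.63549 = 37.706 atm
a/V_m² = 1.376/(0.6735)² = 3.0335 atm
P = 37.706 − 3.0335 = 34.67 atm

P ≈ 34.67 atm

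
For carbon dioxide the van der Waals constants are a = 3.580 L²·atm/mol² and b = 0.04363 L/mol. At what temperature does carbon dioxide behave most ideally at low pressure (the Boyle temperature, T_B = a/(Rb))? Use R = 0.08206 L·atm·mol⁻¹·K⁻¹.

For a van der Waals gas the second virial coefficient B₂ = b − a/(RT) vanishes at T_B = a/(Rb).
T_B = 3.580/(0.08206×0.04363) = 3.580/0.0035803 = 999.9 K

T_B ≈ 999.9 K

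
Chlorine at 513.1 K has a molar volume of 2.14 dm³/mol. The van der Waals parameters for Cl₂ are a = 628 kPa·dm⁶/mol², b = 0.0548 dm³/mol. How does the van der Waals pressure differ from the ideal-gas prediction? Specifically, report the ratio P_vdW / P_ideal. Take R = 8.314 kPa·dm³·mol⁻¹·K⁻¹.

P_vdW / P_ideal ≈ 0.9575

Ideal: P_ideal = RT/V_m = (8.314)(513.1)/2.14 = 1993.42 kPa
vdW: P = RT/(V_m − b) − a/V_m² = 4265.91/2.08520 − 628/4.57960 = 2045.80 − 137.130 = 1908.67 kPa
Ratio = 1908.67/1993.42 = 0.9575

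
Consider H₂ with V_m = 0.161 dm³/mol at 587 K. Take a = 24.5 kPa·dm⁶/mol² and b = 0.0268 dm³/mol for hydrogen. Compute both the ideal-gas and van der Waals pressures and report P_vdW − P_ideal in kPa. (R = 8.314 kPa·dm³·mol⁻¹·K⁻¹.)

Ideal: P_ideal = RT/V_m = (8.314)(587)/0.161 = 30312.5 kPa
vdW: P = RT/(V_m − b) − a/V_m² = 4880.32/0.134200 − 24.5/0.0259210 = 36366.0 − 945.180 = 35420.8 kPa
ΔP = 35420.8 − 30312.5 = 5108 kPa

ΔP ≈ 5108 kPa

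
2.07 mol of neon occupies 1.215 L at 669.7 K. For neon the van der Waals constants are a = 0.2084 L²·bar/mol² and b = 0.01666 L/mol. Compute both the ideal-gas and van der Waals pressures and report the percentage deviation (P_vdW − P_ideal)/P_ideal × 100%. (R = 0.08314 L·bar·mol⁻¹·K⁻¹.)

2.28 %

Ideal: P_ideal = nRT/V = (2.07)(0.08314)(669.7)/1.215 = 94.8603 bar
vdW: P = nRT/(V − nb) − a n²/V² = 115.255/1.18051 − 0.892973/1.47623 = 97.6315 − 0.604901 = 97.0266 bar
% deviation = (97.0266 − 94.8603)/94.8603 × 100% = 2.28%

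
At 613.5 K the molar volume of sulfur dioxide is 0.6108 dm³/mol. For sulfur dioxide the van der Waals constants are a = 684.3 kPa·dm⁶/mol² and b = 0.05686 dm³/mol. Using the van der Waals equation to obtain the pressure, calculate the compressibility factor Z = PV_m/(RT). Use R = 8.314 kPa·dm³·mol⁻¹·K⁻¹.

Z ≈ 0.8830

P = RT/(V_m − b) − a/V_m² = (8.314)(613.5)/(0.6108 − 0.05686) − 684.3/(0.6108)²
  = 5100.6/0.55394 − 1834.2 = 9207.9 − 1834.2 = 7373.7 kPa
Z = PV_m/(RT) = (7373.7)(0.6108)/((8.314)(613.5)) = 4503.9/5100.6 = 0.8830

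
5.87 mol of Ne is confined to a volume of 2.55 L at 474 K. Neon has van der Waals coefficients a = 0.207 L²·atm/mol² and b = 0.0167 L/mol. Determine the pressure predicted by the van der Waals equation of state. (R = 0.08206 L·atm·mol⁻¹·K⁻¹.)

P = nRT/(V − nb) − a n²/V²
nRT/(V − nb) = (5.87)(0.08206)(474)/(2.55 − 5.87×0.0167) = 228.32/2.4520 = 93.116 atm
a n²/V² = (0.207)(5.87)²/(2.55)² = 1.0969 atm
P = 93.116 − 1.0969 = 92.02 atm

P ≈ 92.02 atm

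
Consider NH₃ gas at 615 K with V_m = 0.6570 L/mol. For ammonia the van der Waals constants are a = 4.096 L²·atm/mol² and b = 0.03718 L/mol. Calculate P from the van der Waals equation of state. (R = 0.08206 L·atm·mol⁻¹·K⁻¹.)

P = RT/(V_m − b) − a/V_m²
RT/(V_m − b) = (0.08206)(615)/(0.6570 − 0.03718) = 50.467/0.61982 = 81.422 atm
a/V_m² = 4.096/(0.6570)² = 9.4892 atm
P = 81.422 − 9.4892 = 71.93 atm

P ≈ 71.93 atm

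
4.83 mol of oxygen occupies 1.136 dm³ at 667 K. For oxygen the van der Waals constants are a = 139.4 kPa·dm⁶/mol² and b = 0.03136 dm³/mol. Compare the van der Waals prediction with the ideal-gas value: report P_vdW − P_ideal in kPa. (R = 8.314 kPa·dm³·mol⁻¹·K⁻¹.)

ΔP ≈ 1107 kPa

Ideal: P_ideal = nRT/V = (4.83)(8.314)(667)/1.136 = 23577.9 kPa
vdW: P = nRT/(V − nb) − a n²/V² = 26784.5/0.984531 − 3252.05/1.29050 = 27205.3 − 2519.99 = 24685.3 kPa
ΔP = 24685.3 − 23577.9 = 1107 kPa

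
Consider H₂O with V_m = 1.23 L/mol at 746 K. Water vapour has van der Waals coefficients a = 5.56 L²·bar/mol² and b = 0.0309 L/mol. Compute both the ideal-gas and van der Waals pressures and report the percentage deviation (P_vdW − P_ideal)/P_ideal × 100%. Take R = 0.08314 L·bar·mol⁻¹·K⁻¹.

Ideal: P_ideal = RT/V_m = (0.08314)(746)/1.23 = 50.4247 bar
vdW: P = RT/(V_m − b) − a/V_m² = 62.0224/1.19910 − 5.56/1.51290 = 51.7241 − 3.67506 = 48.0490 bar
% deviation = (48.0490 − 50.4247)/50.4247 × 100% = -4.71%

-4.71 %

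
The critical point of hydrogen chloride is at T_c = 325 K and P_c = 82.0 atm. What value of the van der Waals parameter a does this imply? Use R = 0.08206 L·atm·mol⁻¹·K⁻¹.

From T_c = 8a/(27Rb) and P_c = a/(27b²): a = 27 R² T_c²/(64 P_c).
a = 27×(0.08206)²×(325)²/(64×82.0) = 19204/5248.0 = 3.659 L²·atm/mol²

a ≈ 3.659 L²·atm/mol²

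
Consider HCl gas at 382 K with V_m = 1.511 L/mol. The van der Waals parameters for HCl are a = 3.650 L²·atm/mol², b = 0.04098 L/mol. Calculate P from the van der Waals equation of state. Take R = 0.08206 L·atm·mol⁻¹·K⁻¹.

P = RT/(V_m − b) − a/V_m²
RT/(V_m − b) = (0.08206)(382)/(1.511 − 0.04098) = 31.347/1.4700 = 21.324 atm
a/V_m² = 3.650/(1.511)² = 1.5987 atm
P = 21.324 − 1.5987 = 19.73 atm

P ≈ 19.73 atm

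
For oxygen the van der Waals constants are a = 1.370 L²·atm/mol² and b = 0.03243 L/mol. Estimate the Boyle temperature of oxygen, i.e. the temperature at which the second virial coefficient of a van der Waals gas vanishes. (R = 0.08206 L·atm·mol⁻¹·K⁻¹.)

For a van der Waals gas the second virial coefficient B₂ = b − a/(RT) vanishes at T_B = a/(Rb).
T_B = 1.370/(0.08206×0.03243) = 1.370/0.0026612 = 514.8 K

T_B ≈ 514.8 K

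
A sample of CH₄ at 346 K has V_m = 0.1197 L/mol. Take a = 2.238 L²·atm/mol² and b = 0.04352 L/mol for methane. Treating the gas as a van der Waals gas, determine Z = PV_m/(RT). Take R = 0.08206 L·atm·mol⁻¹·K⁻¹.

Z ≈ 0.9128

P = RT/(V_m − b) − a/V_m² = (0.08206)(346)/(0.1197 − 0.04352) − 2.238/(0.1197)²
  = 28.393/0.076180 − 156.20 = 372.71 − 156.20 = 216.51 atm
Z = PV_m/(RT) = (216.51)(0.1197)/((0.08206)(346)) = 25.916/28.393 = 0.9128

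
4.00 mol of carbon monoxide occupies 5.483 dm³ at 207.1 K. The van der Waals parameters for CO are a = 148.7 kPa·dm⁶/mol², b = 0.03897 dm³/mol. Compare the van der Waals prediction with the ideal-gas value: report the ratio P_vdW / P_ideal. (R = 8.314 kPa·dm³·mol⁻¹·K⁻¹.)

Ideal: P_ideal = nRT/V = (4.00)(8.314)(207.1)/5.483 = 1256.12 kPa
vdW: P = nRT/(V − nb) − a n²/V² = 6887.32/5.32712 − 2379.20/30.0633 = 1292.88 − 79.1397 = 1213.74 kPa
Ratio = 1213.74/1256.12 = 0.9663

P_vdW / P_ideal ≈ 0.9663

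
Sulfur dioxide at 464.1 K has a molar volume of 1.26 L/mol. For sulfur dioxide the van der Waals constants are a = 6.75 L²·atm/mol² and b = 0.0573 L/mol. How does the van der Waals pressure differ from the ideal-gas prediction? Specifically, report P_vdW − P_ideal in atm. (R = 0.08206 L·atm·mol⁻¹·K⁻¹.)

ΔP ≈ -2.812 atm

Ideal: P_ideal = RT/V_m = (0.08206)(464.1)/1.26 = 30.2254 atm
vdW: P = RT/(V_m − b) − a/V_m² = 38.0840/1.20270 − 6.75/1.58760 = 31.6654 − 4.25170 = 27.4137 atm
ΔP = 27.4137 − 30.2254 = -2.812 atm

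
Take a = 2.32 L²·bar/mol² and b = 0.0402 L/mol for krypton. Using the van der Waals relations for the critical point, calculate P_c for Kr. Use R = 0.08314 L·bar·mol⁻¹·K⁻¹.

For a van der Waals gas, P_c = a/(27b²).
P_c = 2.32/(27×(0.0402)²) = 2.32/0.043633 = 53.17 bar

P_c ≈ 53.17 bar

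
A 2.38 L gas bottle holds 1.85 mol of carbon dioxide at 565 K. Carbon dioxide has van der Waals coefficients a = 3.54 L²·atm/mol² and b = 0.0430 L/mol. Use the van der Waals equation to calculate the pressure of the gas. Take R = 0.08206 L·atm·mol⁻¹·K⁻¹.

P ≈ 35.15 atm

P = nRT/(V − nb) − a n²/V²
nRT/(V − nb) = (1.85)(0.08206)(565)/(2.38 − 1.85×0.0430) = 85.773/2.3005 = 37.285 atm
a n²/V² = (3.54)(1.85)²/(2.38)² = 2.1389 atm
P = 37.285 − 2.1389 = 35.15 atm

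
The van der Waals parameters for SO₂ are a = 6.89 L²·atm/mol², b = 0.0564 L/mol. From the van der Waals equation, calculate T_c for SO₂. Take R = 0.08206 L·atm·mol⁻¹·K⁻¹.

T_c ≈ 441.1 K

For a van der Waals gas, T_c = 8a/(27Rb).
T_c = 8×6.89/(27×0.08206×0.0564) = 55.120/0.12496 = 441.1 K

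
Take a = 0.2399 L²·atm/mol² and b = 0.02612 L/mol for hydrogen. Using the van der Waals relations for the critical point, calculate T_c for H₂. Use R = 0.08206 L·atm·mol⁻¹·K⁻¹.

For a van der Waals gas, T_c = 8a/(27Rb).
T_c = 8×0.2399/(27×0.08206×0.02612) = 1.9192/0.057872 = 33.16 K

T_c ≈ 33.16 K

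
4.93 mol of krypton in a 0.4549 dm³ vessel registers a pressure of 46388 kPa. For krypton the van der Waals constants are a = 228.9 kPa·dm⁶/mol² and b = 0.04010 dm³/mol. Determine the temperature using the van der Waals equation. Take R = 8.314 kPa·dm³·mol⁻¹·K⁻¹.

T ≈ 459.8 K

T = (P + a n²/V²)(V − nb)/(nR)
P + a n²/V² = 46388 + (228.9)(4.93)²/(0.4549)² = 73273 kPa
V − nb = 0.4549 − (4.93)(0.04010) = 0.25721 dm³
T = (73273)(0.25721)/((4.93)(8.314)) = 459.8 K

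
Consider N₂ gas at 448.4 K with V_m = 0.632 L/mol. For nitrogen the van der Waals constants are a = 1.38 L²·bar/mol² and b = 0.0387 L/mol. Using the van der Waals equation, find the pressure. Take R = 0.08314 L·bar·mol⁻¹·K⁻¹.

P = RT/(V_m − b) − a/V_m²
RT/(V_m − b) = (0.08314)(448.4)/(0.632 − 0.0387) = 37.280/0.59330 = 62.835 bar
a/V_m² = 1.38/(0.632)² = 3.4550 bar
P = 62.835 − 3.4550 = 59.38 bar

P ≈ 59.38 bar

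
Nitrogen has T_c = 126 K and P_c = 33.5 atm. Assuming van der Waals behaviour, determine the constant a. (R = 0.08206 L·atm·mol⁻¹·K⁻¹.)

a ≈ 1.346 L²·atm/mol²

From T_c = 8a/(27Rb) and P_c = a/(27b²): a = 27 R² T_c²/(64 P_c).
a = 27×(0.08206)²×(126)²/(64×33.5) = 2886.5/2144.0 = 1.346 L²·atm/mol²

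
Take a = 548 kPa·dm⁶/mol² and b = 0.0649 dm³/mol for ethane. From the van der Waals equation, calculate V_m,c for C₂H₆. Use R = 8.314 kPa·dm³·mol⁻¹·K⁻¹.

V_m,c ≈ 0.1947 dm³/mol

For a van der Waals gas, V_m,c = 3b.
V_m,c = 3×0.0649 = 0.1947 dm³/mol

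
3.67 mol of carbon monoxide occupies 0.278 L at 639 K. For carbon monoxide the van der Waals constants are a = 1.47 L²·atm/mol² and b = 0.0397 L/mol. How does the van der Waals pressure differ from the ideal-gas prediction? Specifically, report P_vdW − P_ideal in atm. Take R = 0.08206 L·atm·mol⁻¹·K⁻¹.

Ideal: P_ideal = nRT/V = (3.67)(0.08206)(639)/0.278 = 692.235 atm
vdW: P = nRT/(V − nb) − a n²/V² = 192.441/0.132301 − 19.7993/0.0772840 = 1454.57 − 256.189 = 1198.38 atm
ΔP = 1198.38 − 692.235 = 506.1 atm

ΔP ≈ 506.1 atm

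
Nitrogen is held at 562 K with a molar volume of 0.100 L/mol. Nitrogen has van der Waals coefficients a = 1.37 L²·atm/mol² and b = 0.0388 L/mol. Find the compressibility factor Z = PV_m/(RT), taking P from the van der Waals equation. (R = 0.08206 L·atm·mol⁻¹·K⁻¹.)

P = RT/(V_m − b) − a/V_m² = (0.08206)(562)/(0.100 − 0.0388) − 1.37/(0.100)²
  = 46.118/0.061200 − 137.00 = 753.56 − 137.00 = 616.56 atm
Z = PV_m/(RT) = (616.56)(0.100)/((0.08206)(562)) = 61.656/46.118 = 1.337

Z ≈ 1.337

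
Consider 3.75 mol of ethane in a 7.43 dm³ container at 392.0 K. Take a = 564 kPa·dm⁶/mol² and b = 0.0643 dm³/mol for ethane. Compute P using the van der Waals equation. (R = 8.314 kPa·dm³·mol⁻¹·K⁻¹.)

P ≈ 1556 kPa

P = nRT/(V − nb) − a n²/V²
nRT/(V − nb) = (3.75)(8.314)(392.0)/(7.43 − 3.75×0.0643) = 12222/7.1889 = 1700.1 kPa
a n²/V² = (564)(3.75)²/(7.43)² = 143.67 kPa
P = 1700.1 − 143.67 = 1556 kPa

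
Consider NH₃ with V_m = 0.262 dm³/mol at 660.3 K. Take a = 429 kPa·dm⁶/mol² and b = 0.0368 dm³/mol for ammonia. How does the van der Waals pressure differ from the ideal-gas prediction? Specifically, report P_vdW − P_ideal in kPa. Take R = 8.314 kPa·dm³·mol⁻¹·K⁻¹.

Ideal: P_ideal = RT/V_m = (8.314)(660.3)/0.262 = 20953.2 kPa
vdW: P = RT/(V_m − b) − a/V_m² = 5489.73/0.225200 − 429/0.0686440 = 24377.1 − 6249.64 = 18127.5 kPa
ΔP = 18127.5 − 20953.2 = -2826 kPa

ΔP ≈ -2826 kPa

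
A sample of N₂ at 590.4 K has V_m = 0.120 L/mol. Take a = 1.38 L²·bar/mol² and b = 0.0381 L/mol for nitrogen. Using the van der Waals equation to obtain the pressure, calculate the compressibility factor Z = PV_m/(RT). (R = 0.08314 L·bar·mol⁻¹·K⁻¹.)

P = RT/(V_m − b) − a/V_m² = (0.08314)(590.4)/(0.120 − 0.0381) − 1.38/(0.120)²
  = 49.086/0.081900 − 95.833 = 599.34 − 95.833 = 503.51 bar
Z = PV_m/(RT) = (503.51)(0.120)/((0.08314)(590.4)) = 60.421/49.086 = 1.231

Z ≈ 1.231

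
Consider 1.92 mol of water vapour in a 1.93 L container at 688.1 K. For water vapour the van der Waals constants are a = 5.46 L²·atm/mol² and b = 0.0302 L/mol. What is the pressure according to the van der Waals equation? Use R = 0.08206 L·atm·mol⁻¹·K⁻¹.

P = nRT/(V − nb) − a n²/V²
nRT/(V − nb) = (1.92)(0.08206)(688.1)/(1.93 − 1.92×0.0302) = 108.41/1.8720 = 57.911 atm
a n²/V² = (5.46)(1.92)²/(1.93)² = 5.4036 atm
P = 57.911 − 5.4036 = 52.51 atm

P ≈ 52.51 atm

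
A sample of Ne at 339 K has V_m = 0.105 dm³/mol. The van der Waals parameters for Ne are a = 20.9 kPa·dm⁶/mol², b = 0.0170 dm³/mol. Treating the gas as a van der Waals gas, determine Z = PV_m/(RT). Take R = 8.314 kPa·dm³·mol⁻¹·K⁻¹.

Z ≈ 1.123

P = RT/(V_m − b) − a/V_m² = (8.314)(339)/(0.105 − 0.0170) − 20.9/(0.105)²
  = 2818.4/0.088000 − 1895.7 = 32027 − 1895.7 = 30131 kPa
Z = PV_m/(RT) = (30131)(0.105)/((8.314)(339)) = 3163.8/2818.4 = 1.123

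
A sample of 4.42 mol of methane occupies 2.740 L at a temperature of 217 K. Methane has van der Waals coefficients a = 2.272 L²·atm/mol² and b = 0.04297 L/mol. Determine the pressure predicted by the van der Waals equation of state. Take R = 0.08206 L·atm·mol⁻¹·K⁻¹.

P = nRT/(V − nb) − a n²/V²
nRT/(V − nb) = (4.42)(0.08206)(217)/(2.740 − 4.42×0.04297) = 78.707/2.5501 = 30.864 atm
a n²/V² = (2.272)(4.42)²/(2.740)² = 5.9122 atm
P = 30.864 − 5.9122 = 24.95 atm

P ≈ 24.95 atm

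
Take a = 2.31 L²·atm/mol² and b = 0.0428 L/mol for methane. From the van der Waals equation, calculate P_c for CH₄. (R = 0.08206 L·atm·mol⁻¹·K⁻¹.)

P_c ≈ 46.70 atm

For a van der Waals gas, P_c = a/(27b²).
P_c = 2.31/(27×(0.0428)²) = 2.31/0.049460 = 46.70 atm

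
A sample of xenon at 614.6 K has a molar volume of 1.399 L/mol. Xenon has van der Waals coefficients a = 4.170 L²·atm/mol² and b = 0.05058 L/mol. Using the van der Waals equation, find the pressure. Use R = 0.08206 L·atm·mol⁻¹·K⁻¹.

P ≈ 35.27 atm

P = RT/(V_m − b) − a/V_m²
RT/(V_m − b) = (0.08206)(614.6)/(1.399 − 0.05058) = 50.434/1.3484 = 37.403 atm
a/V_m² = 4.170/(1.399)² = 2.1306 atm
P = 37.403 − 2.1306 = 35.27 atm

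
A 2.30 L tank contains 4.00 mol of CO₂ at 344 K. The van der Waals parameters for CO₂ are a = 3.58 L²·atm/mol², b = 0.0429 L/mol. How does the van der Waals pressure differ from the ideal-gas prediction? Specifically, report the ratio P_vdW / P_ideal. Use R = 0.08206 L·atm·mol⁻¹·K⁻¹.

Ideal: P_ideal = nRT/V = (4.00)(0.08206)(344)/2.30 = 49.0933 atm
vdW: P = nRT/(V − nb) − a n²/V² = 112.915/2.12840 − 57.2800/5.29000 = 53.0516 − 10.8280 = 42.2236 atm
Ratio = 42.2236/49.0933 = 0.8601

P_vdW / P_ideal ≈ 0.8601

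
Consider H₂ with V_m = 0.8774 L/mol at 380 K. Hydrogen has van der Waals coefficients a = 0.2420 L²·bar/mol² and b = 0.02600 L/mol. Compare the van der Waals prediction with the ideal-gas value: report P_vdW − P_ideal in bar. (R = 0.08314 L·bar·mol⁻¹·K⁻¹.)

Ideal: P_ideal = RT/V_m = (0.08314)(380)/0.8774 = 36.0078 bar
vdW: P = RT/(V_m − b) − a/V_m² = 31.5932/0.851400 − 0.2420/0.769831 = 37.1074 − 0.314355 = 36.7930 bar
ΔP = 36.7930 − 36.0078 = 0.785 bar

ΔP ≈ 0.785 bar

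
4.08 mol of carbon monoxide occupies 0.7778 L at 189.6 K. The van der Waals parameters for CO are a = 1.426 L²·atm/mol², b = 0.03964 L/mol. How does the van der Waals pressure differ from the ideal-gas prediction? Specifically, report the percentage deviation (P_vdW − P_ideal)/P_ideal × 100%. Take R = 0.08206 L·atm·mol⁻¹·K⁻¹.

Ideal: P_ideal = nRT/V = (4.08)(0.08206)(189.6)/0.7778 = 81.6135 atm
vdW: P = nRT/(V − nb) − a n²/V² = 63.4790/0.616069 − 23.7378/0.604973 = 103.039 − 39.2378 = 63.801 atm
% deviation = (63.801 − 81.6135)/81.6135 × 100% = -21.83%

-21.83 %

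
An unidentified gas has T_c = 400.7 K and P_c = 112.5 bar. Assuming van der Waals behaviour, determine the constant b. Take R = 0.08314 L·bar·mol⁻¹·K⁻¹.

From T_c = 8a/(27Rb) and P_c = a/(27b²): b = R T_c/(8 P_c).
b = (0.08314)(400.7)/(8×112.5) = 33.314/900.00 = 0.03702 L/mol

b ≈ 0.03702 L/mol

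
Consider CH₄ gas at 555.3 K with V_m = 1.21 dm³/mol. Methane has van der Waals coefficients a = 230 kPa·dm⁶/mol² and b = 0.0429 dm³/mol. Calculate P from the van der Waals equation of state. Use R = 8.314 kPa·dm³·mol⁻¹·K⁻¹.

P ≈ 3799 kPa

P = RT/(V_m − b) − a/V_m²
RT/(V_m − b) = (8.314)(555.3)/(1.21 − 0.0429) = 4616.8/1.1671 = 3955.8 kPa
a/V_m² = 230/(1.21)² = 157.09 kPa
P = 3955.8 − 157.09 = 3799 kPa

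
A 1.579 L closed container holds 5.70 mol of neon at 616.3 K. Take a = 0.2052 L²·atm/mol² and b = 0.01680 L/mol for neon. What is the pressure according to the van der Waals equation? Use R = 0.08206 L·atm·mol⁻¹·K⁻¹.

P = nRT/(V − nb) − a n²/V²
nRT/(V − nb) = (5.70)(0.08206)(616.3)/(1.579 − 5.70×0.01680) = 288.27/1.4832 = 194.36 atm
a n²/V² = (0.2052)(5.70)²/(1.579)² = 2.6740 atm
P = 194.36 − 2.6740 = 191.7 atm

P ≈ 191.7 atm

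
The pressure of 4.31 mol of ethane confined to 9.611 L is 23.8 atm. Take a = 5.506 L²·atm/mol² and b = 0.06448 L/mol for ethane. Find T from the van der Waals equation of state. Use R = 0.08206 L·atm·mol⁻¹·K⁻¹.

T = (P + a n²/V²)(V − nb)/(nR)
P + a n²/V² = 23.8 + (5.506)(4.31)²/(9.611)² = 24.907 atm
V − nb = 9.611 − (4.31)(0.06448) = 9.3331 L
T = (24.907)(9.3331)/((4.31)(0.08206)) = 657.3 K

T ≈ 657.3 K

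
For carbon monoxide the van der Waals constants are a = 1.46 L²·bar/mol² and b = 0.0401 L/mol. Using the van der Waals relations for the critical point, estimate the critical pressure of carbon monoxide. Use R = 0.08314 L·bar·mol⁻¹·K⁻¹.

P_c ≈ 33.63 bar

For a van der Waals gas, P_c = a/(27b²).
P_c = 1.46/(27×(0.0401)²) = 1.46/0.043416 = 33.63 bar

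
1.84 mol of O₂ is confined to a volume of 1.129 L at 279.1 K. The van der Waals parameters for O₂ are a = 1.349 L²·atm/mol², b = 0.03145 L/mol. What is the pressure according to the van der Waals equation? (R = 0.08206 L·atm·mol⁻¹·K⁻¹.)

P ≈ 35.76 atm

P = nRT/(V − nb) − a n²/V²
nRT/(V − nb) = (1.84)(0.08206)(279.1)/(1.129 − 1.84×0.03145) = 42.141/1.0711 = 39.344 atm
a n²/V² = (1.349)(1.84)²/(1.129)² = 3.5831 atm
P = 39.344 − 3.5831 = 35.76 atm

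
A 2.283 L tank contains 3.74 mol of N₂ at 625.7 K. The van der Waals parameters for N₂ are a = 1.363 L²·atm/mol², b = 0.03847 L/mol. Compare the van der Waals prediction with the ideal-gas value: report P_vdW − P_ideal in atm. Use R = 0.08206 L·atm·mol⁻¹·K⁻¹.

Ideal: P_ideal = nRT/V = (3.74)(0.08206)(625.7)/2.283 = 84.1130 atm
vdW: P = nRT/(V − nb) − a n²/V² = 192.030/2.13912 − 19.0651/5.21209 = 89.7706 − 3.65786 = 86.1127 atm
ΔP = 86.1127 − 84.1130 = 2.000 atm

ΔP ≈ 2.000 atm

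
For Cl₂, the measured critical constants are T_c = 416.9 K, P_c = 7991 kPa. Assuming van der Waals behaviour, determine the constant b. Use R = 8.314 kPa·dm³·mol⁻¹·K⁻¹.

b ≈ 0.05422 dm³/mol

From T_c = 8a/(27Rb) and P_c = a/(27b²): b = R T_c/(8 P_c).
b = (8.314)(416.9)/(8×7991) = 3466.1/63928 = 0.05422 dm³/mol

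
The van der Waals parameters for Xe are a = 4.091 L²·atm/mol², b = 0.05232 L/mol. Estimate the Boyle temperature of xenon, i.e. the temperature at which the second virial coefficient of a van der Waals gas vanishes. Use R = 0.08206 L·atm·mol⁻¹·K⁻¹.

T_B ≈ 952.9 K

For a van der Waals gas the second virial coefficient B₂ = b − a/(RT) vanishes at T_B = a/(Rb).
T_B = 4.091/(0.08206×0.05232) = 4.091/0.0042934 = 952.9 K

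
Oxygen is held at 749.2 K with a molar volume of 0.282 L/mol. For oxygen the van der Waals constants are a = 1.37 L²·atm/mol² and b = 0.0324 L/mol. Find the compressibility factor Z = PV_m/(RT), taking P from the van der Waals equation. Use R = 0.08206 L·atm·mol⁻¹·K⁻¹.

P = RT/(V_m − b) − a/V_m² = (0.08206)(749.2)/(0.282 − 0.0324) − 1.37/(0.282)²
  = 61.479/0.24960 − 17.228 = 246.31 − 17.228 = 229.08 atm
Z = PV_m/(RT) = (229.08)(0.282)/((0.08206)(749.2)) = 64.601/61.479 = 1.051

Z ≈ 1.051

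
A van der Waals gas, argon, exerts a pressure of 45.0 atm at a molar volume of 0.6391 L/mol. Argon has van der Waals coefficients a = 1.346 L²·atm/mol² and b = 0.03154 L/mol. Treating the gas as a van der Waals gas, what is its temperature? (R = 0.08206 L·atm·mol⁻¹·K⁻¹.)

T = (P + a/V_m²)(V_m − b)/R
P + a/V_m² = 45.0 + 1.346/(0.6391)² = 48.295 atm
V_m − b = 0.6391 − 0.03154 = 0.60756 L/mol
T = (48.295)(0.60756)/0.08206 = 357.6 K

T ≈ 357.6 K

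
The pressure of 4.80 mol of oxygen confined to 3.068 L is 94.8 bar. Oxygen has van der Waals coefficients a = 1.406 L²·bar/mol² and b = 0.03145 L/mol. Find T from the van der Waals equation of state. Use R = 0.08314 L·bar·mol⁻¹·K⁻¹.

T ≈ 718.1 K

T = (P + a n²/V²)(V − nb)/(nR)
P + a n²/V² = 94.8 + (1.406)(4.80)²/(3.068)² = 98.242 bar
V − nb = 3.068 − (4.80)(0.03145) = 2.9170 L
T = (98.242)(2.9170)/((4.80)(0.08314)) = 718.1 K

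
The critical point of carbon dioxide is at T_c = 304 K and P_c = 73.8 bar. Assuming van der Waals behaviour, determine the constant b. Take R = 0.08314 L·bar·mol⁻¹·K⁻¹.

b ≈ 0.04281 L/mol

From T_c = 8a/(27Rb) and P_c = a/(27b²): b = R T_c/(8 P_c).
b = (0.08314)(304)/(8×73.8) = 25.275/590.40 = 0.04281 L/mol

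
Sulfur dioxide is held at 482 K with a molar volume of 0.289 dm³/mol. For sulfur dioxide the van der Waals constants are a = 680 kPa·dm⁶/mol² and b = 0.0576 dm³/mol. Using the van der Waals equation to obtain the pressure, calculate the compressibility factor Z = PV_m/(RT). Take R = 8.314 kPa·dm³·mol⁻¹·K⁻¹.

P = RT/(V_m − b) − a/V_m² = (8.314)(482)/(0.289 − 0.0576) − 680/(0.289)²
  = 4007.3/0.23140 − 8141.7 = 17318 − 8141.7 = 9176 kPa
Z = PV_m/(RT) = (9176)(0.289)/((8.314)(482)) = 2651.9/4007.3 = 0.6618

Z ≈ 0.6618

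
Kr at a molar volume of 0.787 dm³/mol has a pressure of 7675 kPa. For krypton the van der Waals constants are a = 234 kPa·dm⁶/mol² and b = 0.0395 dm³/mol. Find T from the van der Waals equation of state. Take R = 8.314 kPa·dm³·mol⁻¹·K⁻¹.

T = (P + a/V_m²)(V_m − b)/R
P + a/V_m² = 7675 + 234/(0.787)² = 8052.8 kPa
V_m − b = 0.787 − 0.0395 = 0.74750 dm³/mol
T = (8052.8)(0.74750)/8.314 = 724.0 K

T ≈ 724.0 K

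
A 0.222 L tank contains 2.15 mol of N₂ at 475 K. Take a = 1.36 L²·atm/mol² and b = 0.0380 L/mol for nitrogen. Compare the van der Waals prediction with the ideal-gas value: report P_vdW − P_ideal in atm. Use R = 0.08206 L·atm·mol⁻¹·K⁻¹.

ΔP ≈ 92.27 atm

Ideal: P_ideal = nRT/V = (2.15)(0.08206)(475)/0.222 = 377.494 atm
vdW: P = nRT/(V − nb) − a n²/V² = 83.8038/0.140300 − 6.28660/0.0492840 = 597.319 − 127.559 = 469.760 atm
ΔP = 469.760 − 377.494 = 92.27 atm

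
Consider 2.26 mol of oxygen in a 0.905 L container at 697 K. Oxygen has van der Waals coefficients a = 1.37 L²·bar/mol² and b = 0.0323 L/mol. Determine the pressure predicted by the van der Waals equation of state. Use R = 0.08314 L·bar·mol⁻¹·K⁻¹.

P ≈ 148.9 bar

P = nRT/(V − nb) − a n²/V²
nRT/(V − nb) = (2.26)(0.08314)(697)/(0.905 − 2.26×0.0323) = 130.96/0.83200 = 157.40 bar
a n²/V² = (1.37)(2.26)²/(0.905)² = 8.5436 bar
P = 157.40 − 8.5436 = 148.9 bar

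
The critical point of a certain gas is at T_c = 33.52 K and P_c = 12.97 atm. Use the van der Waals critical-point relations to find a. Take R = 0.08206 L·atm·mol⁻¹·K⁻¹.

From T_c = 8a/(27Rb) and P_c = a/(27b²): a = 27 R² T_c²/(64 P_c).
a = 27×(0.08206)²×(33.52)²/(64×12.97) = 204.28/830.08 = 0.2461 L²·atm/mol²

a ≈ 0.2461 L²·atm/mol²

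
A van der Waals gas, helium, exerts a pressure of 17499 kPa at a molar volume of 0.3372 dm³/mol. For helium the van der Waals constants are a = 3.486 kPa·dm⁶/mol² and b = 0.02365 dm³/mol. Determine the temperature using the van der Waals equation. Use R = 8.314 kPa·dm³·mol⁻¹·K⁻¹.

T = (P + a/V_m²)(V_m − b)/R
P + a/V_m² = 17499 + 3.486/(0.3372)² = 17530 kPa
V_m − b = 0.3372 − 0.02365 = 0.31355 dm³/mol
T = (17530)(0.31355)/8.314 = 661.1 K

T ≈ 661.1 K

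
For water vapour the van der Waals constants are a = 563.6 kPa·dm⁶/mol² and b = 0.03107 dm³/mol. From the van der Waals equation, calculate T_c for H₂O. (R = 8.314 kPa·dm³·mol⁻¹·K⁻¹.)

For a van der Waals gas, T_c = 8a/(27Rb).
T_c = 8×563.6/(27×8.314×0.03107) = 4508.8/6.9745 = 646.5 K

T_c ≈ 646.5 K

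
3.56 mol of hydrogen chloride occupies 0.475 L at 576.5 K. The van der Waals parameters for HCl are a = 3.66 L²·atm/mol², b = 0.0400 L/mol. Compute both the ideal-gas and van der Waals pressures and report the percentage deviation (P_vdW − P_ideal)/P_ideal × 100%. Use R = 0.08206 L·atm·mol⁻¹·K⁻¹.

-15.17 %

Ideal: P_ideal = nRT/V = (3.56)(0.08206)(576.5)/0.475 = 354.558 atm
vdW: P = nRT/(V − nb) − a n²/V² = 168.415/0.332600 − 46.3854/0.225625 = 506.359 − 205.586 = 300.773 atm
% deviation = (300.773 − 354.558)/354.558 × 100% = -15.17%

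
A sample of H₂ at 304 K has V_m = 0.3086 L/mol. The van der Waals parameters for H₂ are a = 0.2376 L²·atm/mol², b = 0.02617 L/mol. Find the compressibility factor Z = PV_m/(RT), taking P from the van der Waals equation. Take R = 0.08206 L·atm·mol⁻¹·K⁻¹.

P = RT/(V_m − b) − a/V_m² = (0.08206)(304)/(0.3086 − 0.02617) − 0.2376/(0.3086)²
  = 24.946/0.28243 − 2.4949 = 88.326 − 2.4949 = 85.831 atm
Z = PV_m/(RT) = (85.831)(0.3086)/((0.08206)(304)) = 26.487/24.946 = 1.062

Z ≈ 1.062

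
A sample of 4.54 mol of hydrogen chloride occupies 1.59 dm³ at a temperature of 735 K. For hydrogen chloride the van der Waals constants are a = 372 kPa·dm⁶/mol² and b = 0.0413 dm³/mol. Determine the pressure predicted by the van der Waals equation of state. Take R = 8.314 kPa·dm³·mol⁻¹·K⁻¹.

P = nRT/(V − nb) − a n²/V²
nRT/(V − nb) = (4.54)(8.314)(735)/(1.59 − 4.54×0.0413) = 27743/1.4025 = 19781 kPa
a n²/V² = (372)(4.54)²/(1.59)² = 3032.9 kPa
P = 19781 − 3032.9 = 16748 kPa

P ≈ 16748 kPa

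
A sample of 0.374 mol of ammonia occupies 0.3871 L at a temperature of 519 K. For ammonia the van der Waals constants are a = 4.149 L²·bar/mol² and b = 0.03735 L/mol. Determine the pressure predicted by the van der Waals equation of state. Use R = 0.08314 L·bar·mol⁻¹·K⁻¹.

P = nRT/(V − nb) − a n²/V²
nRT/(V − nb) = (0.374)(0.08314)(519)/(0.3871 − 0.374×0.03735) = 16.138/0.37313 = 43.250 bar
a n²/V² = (4.149)(0.374)²/(0.3871)² = 3.8729 bar
P = 43.250 − 3.8729 = 39.38 bar

P ≈ 39.38 bar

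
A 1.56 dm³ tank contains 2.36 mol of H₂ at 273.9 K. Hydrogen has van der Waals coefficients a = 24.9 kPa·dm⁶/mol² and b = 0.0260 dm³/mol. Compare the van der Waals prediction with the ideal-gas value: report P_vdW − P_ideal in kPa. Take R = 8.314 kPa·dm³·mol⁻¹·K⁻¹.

ΔP ≈ 84.1 kPa

Ideal: P_ideal = nRT/V = (2.36)(8.314)(273.9)/1.56 = 3445.00 kPa
vdW: P = nRT/(V − nb) − a n²/V² = 5374.20/1.49864 − 138.683/2.43360 = 3586.05 − 56.9868 = 3529.06 kPa
ΔP = 3529.06 − 3445.00 = 84.1 kPa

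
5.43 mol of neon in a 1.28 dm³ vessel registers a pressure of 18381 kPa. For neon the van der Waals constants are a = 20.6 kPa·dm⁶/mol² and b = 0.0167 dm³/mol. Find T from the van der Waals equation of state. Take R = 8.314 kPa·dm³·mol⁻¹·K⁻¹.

T ≈ 494.0 K

T = (P + a n²/V²)(V − nb)/(nR)
P + a n²/V² = 18381 + (20.6)(5.43)²/(1.28)² = 18752 kPa
V − nb = 1.28 − (5.43)(0.0167) = 1.1893 dm³
T = (18752)(1.1893)/((5.43)(8.314)) = 494.0 K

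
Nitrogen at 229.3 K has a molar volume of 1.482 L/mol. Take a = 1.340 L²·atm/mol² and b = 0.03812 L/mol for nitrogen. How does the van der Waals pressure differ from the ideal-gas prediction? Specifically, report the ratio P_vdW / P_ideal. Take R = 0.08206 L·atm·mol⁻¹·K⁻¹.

P_vdW / P_ideal ≈ 0.9783

Ideal: P_ideal = RT/V_m = (0.08206)(229.3)/1.482 = 12.6966 atm
vdW: P = RT/(V_m − b) − a/V_m² = 18.8164/1.44388 − 1.340/2.19632 = 13.0318 − 0.610111 = 12.4217 atm
Ratio = 12.4217/12.6966 = 0.9783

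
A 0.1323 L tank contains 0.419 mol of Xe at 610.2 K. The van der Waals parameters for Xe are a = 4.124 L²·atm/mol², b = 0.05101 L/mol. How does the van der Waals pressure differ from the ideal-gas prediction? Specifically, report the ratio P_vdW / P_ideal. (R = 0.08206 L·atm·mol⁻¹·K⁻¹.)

Ideal: P_ideal = nRT/V = (0.419)(0.08206)(610.2)/0.1323 = 158.583 atm
vdW: P = nRT/(V − nb) − a n²/V² = 20.9806/0.110927 − 0.724014/0.0175033 = 189.139 − 41.3644 = 147.775 atm
Ratio = 147.775/158.583 = 0.9318

P_vdW / P_ideal ≈ 0.9318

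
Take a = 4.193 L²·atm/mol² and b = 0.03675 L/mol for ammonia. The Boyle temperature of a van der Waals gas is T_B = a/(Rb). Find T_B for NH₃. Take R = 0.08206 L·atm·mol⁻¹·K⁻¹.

T_B ≈ 1390 K

For a van der Waals gas the second virial coefficient B₂ = b − a/(RT) vanishes at T_B = a/(Rb).
T_B = 4.193/(0.08206×0.03675) = 4.193/0.0030157 = 1390 K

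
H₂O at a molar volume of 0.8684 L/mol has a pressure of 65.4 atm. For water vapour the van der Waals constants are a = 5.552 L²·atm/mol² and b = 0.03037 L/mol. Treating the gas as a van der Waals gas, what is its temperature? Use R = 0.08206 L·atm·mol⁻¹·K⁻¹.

T = (P + a/V_m²)(V_m − b)/R
P + a/V_m² = 65.4 + 5.552/(0.8684)² = 72.762 atm
V_m − b = 0.8684 − 0.03037 = 0.83803 L/mol
T = (72.762)(0.83803)/0.08206 = 743.1 K

T ≈ 743.1 K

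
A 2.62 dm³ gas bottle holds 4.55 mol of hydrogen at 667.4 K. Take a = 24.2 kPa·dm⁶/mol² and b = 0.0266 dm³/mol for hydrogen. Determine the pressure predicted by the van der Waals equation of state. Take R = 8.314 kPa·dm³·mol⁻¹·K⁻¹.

P ≈ 10030 kPa

P = nRT/(V − nb) − a n²/V²
nRT/(V − nb) = (4.55)(8.314)(667.4)/(2.62 − 4.55×0.0266) = 25247/2.4990 = 10103 kPa
a n²/V² = (24.2)(4.55)²/(2.62)² = 72.985 kPa
P = 10103 − 72.985 = 10030 kPa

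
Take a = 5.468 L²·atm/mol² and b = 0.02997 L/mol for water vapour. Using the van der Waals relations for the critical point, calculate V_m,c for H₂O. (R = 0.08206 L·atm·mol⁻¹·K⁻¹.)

V_m,c ≈ 0.08991 L/mol

For a van der Waals gas, V_m,c = 3b.
V_m,c = 3×0.02997 = 0.08991 L/mol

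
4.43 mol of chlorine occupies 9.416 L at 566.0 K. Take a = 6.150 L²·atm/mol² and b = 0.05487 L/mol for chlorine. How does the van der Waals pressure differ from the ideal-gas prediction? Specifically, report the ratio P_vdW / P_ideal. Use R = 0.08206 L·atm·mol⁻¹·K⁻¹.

P_vdW / P_ideal ≈ 0.9642

Ideal: P_ideal = nRT/V = (4.43)(0.08206)(566.0)/9.416 = 21.8517 atm
vdW: P = nRT/(V − nb) − a n²/V² = 205.756/9.17293 − 120.693/88.6611 = 22.4308 − 1.36128 = 21.0695 atm
Ratio = 21.0695/21.8517 = 0.9642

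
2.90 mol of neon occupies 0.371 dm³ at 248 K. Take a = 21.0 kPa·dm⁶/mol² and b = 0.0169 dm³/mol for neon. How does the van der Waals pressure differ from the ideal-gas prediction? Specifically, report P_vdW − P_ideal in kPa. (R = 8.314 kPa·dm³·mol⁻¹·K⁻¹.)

Ideal: P_ideal = nRT/V = (2.90)(8.314)(248)/0.371 = 16117.1 kPa
vdW: P = nRT/(V − nb) − a n²/V² = 5979.43/0.321990 − 176.610/0.137641 = 18570.2 − 1283.12 = 17287.1 kPa
ΔP = 17287.1 − 16117.1 = 1170 kPa

ΔP ≈ 1170 kPa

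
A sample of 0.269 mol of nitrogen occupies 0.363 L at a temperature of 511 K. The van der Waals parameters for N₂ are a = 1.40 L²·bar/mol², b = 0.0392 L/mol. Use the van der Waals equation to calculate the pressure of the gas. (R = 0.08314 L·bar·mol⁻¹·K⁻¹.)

P ≈ 31.66 bar

P = nRT/(V − nb) − a n²/V²
nRT/(V − nb) = (0.269)(0.08314)(511)/(0.363 − 0.269×0.0392) = 11.428/0.35246 = 32.424 bar
a n²/V² = (1.40)(0.269)²/(0.363)² = 0.76881 bar
P = 32.424 − 0.76881 = 31.66 bar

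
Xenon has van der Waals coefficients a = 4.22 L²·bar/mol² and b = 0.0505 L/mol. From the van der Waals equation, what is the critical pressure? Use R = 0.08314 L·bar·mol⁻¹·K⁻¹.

For a van der Waals gas, P_c = a/(27b²).
P_c = 4.22/(27×(0.0505)²) = 4.22/0.068857 = 61.29 bar

P_c ≈ 61.29 bar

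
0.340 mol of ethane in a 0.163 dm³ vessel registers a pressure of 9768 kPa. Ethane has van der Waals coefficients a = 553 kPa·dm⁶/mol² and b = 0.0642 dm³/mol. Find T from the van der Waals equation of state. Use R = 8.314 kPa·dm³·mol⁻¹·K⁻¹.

T = (P + a n²/V²)(V − nb)/(nR)
P + a n²/V² = 9768 + (553)(0.340)²/(0.163)² = 12174 kPa
V − nb = 0.163 − (0.340)(0.0642) = 0.14117 dm³
T = (12174)(0.14117)/((0.340)(8.314)) = 608.0 K

T ≈ 608.0 K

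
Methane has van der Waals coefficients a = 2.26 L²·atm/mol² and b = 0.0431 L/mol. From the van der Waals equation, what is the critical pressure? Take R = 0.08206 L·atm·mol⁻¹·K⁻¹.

For a van der Waals gas, P_c = a/(27b²).
P_c = 2.26/(27×(0.0431)²) = 2.26/0.050155 = 45.06 atm

P_c ≈ 45.06 atm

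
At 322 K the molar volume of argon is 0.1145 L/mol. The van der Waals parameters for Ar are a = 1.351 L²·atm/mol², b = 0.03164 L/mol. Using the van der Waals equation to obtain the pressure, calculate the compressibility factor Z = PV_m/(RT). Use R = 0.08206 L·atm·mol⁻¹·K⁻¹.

P = RT/(V_m − b) − a/V_m² = (0.08206)(322)/(0.1145 − 0.03164) − 1.351/(0.1145)²
  = 26.423/0.082860 − 103.05 = 318.89 − 103.05 = 215.84 atm
Z = PV_m/(RT) = (215.84)(0.1145)/((0.08206)(322)) = 24.714/26.423 = 0.9353

Z ≈ 0.9353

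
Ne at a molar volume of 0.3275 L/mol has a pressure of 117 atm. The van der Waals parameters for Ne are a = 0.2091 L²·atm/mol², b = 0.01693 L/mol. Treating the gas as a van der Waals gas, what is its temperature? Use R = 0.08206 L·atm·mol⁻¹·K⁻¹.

T ≈ 450.2 K

T = (P + a/V_m²)(V_m − b)/R
P + a/V_m² = 117 + 0.2091/(0.3275)² = 118.95 atm
V_m − b = 0.3275 − 0.01693 = 0.31057 L/mol
T = (118.95)(0.31057)/0.08206 = 450.2 K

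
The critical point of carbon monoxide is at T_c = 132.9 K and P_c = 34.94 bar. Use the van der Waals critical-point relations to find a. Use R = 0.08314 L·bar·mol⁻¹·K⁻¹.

a ≈ 1.474 L²·bar/mol²

From T_c = 8a/(27Rb) and P_c = a/(27b²): a = 27 R² T_c²/(64 P_c).
a = 27×(0.08314)²×(132.9)²/(64×34.94) = 3296.4/2236.2 = 1.474 L²·bar/mol²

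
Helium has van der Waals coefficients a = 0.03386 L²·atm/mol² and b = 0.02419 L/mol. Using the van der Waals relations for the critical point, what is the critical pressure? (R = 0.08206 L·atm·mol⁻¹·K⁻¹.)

For a van der Waals gas, P_c = a/(27b²).
P_c = 0.03386/(27×(0.02419)²) = 0.03386/0.015799 = 2.143 atm

P_c ≈ 2.143 atm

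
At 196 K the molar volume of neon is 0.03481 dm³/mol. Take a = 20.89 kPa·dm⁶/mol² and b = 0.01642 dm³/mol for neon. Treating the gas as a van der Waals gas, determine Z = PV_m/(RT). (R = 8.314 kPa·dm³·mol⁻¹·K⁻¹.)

P = RT/(V_m − b) − a/V_m² = (8.314)(196)/(0.03481 − 0.01642) − 20.89/(0.03481)²
  = 1629.5/0.018390 − 17240 = 88608 − 17240 = 71368 kPa
Z = PV_m/(RT) = (71368)(0.03481)/((8.314)(196)) = 2484.3/1629.5 = 1.525

Z ≈ 1.525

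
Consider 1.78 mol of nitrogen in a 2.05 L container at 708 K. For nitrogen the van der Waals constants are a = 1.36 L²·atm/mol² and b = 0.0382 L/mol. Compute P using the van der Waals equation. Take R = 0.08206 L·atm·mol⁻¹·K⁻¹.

P ≈ 51.15 atm

P = nRT/(V − nb) − a n²/V²
nRT/(V − nb) = (1.78)(0.08206)(708)/(2.05 − 1.78×0.0382) = 103.42/1.9820 = 52.180 atm
a n²/V² = (1.36)(1.78)²/(2.05)² = 1.0253 atm
P = 52.180 − 1.0253 = 51.15 atm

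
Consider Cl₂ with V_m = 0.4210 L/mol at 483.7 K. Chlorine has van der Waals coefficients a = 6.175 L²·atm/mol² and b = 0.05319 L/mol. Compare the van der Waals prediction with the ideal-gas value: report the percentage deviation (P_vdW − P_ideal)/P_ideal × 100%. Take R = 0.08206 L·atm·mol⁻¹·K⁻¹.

-22.49 %

Ideal: P_ideal = RT/V_m = (0.08206)(483.7)/0.4210 = 94.2813 atm
vdW: P = RT/(V_m − b) − a/V_m² = 39.6924/0.367810 − 6.175/0.177241 = 107.915 − 34.8396 = 73.075 atm
% deviation = (73.075 − 94.2813)/94.2813 × 100% = -22.49%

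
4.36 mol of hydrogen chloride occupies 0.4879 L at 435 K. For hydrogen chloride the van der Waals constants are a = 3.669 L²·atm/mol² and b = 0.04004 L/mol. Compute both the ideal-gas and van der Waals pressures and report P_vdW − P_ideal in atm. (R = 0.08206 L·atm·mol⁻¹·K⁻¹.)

Ideal: P_ideal = nRT/V = (4.36)(0.08206)(435)/0.4879 = 318.990 atm
vdW: P = nRT/(V − nb) − a n²/V² = 155.635/0.313326 − 69.7462/0.238046 = 496.719 − 292.995 = 203.724 atm
ΔP = 203.724 − 318.990 = -115.3 atm

ΔP ≈ -115.3 atm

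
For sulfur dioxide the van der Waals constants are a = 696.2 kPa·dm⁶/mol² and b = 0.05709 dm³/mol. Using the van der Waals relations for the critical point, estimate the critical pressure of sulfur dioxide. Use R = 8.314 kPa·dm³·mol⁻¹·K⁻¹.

For a van der Waals gas, P_c = a/(27b²).
P_c = 696.2/(27×(0.05709)²) = 696.2/0.088000 = 7911 kPa

P_c ≈ 7911 kPa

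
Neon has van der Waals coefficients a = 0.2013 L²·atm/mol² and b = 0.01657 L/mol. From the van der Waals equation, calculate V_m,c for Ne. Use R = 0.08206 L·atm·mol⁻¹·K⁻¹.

V_m,c ≈ 0.04971 L/mol

For a van der Waals gas, V_m,c = 3b.
V_m,c = 3×0.01657 = 0.04971 L/mol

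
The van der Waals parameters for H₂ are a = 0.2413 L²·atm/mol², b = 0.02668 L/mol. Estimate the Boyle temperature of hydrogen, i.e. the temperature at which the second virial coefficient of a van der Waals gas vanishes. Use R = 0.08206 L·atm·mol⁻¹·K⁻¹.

For a van der Waals gas the second virial coefficient B₂ = b − a/(RT) vanishes at T_B = a/(Rb).
T_B = 0.2413/(0.08206×0.02668) = 0.2413/0.0021894 = 110.2 K

T_B ≈ 110.2 K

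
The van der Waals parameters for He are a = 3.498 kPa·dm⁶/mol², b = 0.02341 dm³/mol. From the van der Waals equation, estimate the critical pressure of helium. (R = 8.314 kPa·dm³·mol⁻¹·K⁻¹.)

P_c ≈ 236.4 kPa

For a van der Waals gas, P_c = a/(27b²).
P_c = 3.498/(27×(0.02341)²) = 3.498/0.014797 = 236.4 kPa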